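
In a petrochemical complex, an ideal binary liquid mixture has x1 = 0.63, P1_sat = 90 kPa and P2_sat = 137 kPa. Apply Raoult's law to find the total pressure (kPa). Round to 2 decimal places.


P = x1*P1_sat + x2*P2_sat
x2 = 1 - x1 = 1 - 0.63 = 0.37
P = 0.63*90 + 0.37*137
P = 56.7 + 50.69
P = 107.39 kPa


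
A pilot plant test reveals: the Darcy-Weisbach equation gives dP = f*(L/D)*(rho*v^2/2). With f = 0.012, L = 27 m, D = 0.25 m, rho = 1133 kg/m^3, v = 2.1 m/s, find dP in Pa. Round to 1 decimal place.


dP = f * (L/D) * (rho*v^2/2)
dP = 0.012 * (27/0.25) * (1133*2.1^2/2)
L/D = 108.0
rho*v^2/2 = 1133*4.41/2 = 2498.265
dP = 0.012 * 108.0 * 2498.265
dP = 3237.8 Pa


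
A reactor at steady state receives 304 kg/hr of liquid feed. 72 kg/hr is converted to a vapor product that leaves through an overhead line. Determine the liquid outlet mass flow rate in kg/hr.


Steady-state mass balance on the main outlet: F_out = F_in - F_removed
F_out = 304 - 72
F_out = 232 kg/hr


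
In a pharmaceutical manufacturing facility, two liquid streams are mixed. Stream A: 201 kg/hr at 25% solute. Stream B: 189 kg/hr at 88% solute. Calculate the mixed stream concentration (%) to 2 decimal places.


Mass balance on solute: F1*x1 + F2*x2 = F3*x3
F3 = F1 + F2 = 201 + 189 = 390 kg/hr
x3 = (F1*x1 + F2*x2)/F3
x3 = (201*0.25 + 189*0.88) / 390
x3 = 55.53%


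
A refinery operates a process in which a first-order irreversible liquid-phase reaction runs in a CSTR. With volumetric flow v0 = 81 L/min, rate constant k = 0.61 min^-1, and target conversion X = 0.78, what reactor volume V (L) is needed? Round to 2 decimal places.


V = v0 * X / (k * (1 - X))
V = 81 * 0.78 / (0.61 * (1 - 0.78))
V = 63.18 / (0.61 * 0.22)
V = 63.18 / 0.1342
V = 470.79 L


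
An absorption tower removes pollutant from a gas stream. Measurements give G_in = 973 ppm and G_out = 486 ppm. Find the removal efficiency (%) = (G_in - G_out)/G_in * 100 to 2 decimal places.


Efficiency = (G_in - G_out) / G_in * 100%
Efficiency = (973 - 486) / 973 * 100
Efficiency = 487 / 973 * 100
Efficiency = 50.05%


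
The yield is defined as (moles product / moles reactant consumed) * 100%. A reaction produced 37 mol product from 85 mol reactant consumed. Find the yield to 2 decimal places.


Yield = (moles product / moles consumed) * 100%
Yield = (37 / 85) * 100
Yield = 0.4353 * 100
Yield = 43.53%


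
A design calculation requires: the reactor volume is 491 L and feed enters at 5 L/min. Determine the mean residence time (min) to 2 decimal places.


tau = V / v0
tau = 491 / 5
tau = 98.20 min


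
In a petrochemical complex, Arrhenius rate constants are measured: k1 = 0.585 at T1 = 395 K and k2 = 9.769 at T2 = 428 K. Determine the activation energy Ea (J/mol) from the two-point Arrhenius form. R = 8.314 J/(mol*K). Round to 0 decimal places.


Ea = R * ln(k2/k1) / (1/T1 - 1/T2)
ln(k2/k1) = ln(9.769/0.585) = 2.8153575
1/T1 - 1/T2 = 1/395 - 1/428 = 0.000195196971
Ea = 8.314 * 2.8153575 / 0.000195196971
Ea = 119914 J/mol


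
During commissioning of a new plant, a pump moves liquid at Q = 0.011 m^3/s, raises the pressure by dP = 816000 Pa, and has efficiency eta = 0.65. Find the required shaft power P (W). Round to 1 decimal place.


P = Q * dP / eta
P = 0.011 * 816000 / 0.65
P = 8976.0 / 0.65
P = 13809.2 W


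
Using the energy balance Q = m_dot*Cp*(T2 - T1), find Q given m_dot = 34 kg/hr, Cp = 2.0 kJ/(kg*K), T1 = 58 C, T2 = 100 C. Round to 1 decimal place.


Q = m_dot * Cp * (T2 - T1)
Q = 34 * 2.0 * (100 - 58)
Q = 34 * 2.0 * 42
Q = 2856.0 kJ/hr


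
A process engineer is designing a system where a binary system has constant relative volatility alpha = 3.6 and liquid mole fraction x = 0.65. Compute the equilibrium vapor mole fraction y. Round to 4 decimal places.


y = alpha*x / (1 + (alpha-1)*x)
y = 3.6*0.65 / (1 + (3.6-1)*0.65)
y = 2.34 / (1 + 1.69)
y = 2.34 / 2.69
y = 0.8699


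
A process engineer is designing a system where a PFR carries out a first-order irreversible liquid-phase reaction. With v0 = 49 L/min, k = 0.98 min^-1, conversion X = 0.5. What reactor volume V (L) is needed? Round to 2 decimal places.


V = (v0/k) * ln(1/(1-X))
V = (49/0.98) * ln(1/(1-0.5))
V = 50.0 * ln(2.0)
V = 50.0 * 0.693147
V = 34.66 L


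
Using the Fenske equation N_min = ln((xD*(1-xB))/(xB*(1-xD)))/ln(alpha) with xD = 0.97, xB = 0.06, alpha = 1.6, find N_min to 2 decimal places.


N_min = ln((xD*(1-xB))/(xB*(1-xD))) / ln(alpha)
Numerator inside ln: 0.9118 / 0.0018 = 506.555556
ln(506.555556) = 6.227634
ln(alpha) = ln(1.6) = 0.470004
N_min = 6.227634 / 0.470004 = 13.25


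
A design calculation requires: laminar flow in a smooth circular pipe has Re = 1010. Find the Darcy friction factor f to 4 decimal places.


f = 64 / Re
f = 64 / 1010
f = 0.0634


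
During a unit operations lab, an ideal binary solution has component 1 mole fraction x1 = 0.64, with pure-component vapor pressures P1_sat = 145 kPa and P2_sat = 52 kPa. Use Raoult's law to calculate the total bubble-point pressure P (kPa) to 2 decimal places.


P = x1*P1_sat + x2*P2_sat
x2 = 1 - x1 = 1 - 0.64 = 0.36
P = 0.64*145 + 0.36*52
P = 92.8 + 18.72
P = 111.52 kPa


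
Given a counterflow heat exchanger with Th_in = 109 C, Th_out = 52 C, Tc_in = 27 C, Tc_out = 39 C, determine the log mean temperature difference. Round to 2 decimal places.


dT1 = Th_in - Tc_out = 109 - 39 = 70
dT2 = Th_out - Tc_in = 52 - 27 = 25
LMTD = (dT1 - dT2) / ln(dT1/dT2)
LMTD = (70 - 25) / ln(70/25)
LMTD = 43.71 K


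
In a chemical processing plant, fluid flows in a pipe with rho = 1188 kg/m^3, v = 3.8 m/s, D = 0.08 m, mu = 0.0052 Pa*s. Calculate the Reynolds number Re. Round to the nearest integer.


Re = rho * v * D / mu
Re = 1188 * 3.8 * 0.08 / 0.0052
Re = 361.152 / 0.0052
Re = 69452


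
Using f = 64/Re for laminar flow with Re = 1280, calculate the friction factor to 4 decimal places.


f = 64 / Re
f = 64 / 1280
f = 0.0500


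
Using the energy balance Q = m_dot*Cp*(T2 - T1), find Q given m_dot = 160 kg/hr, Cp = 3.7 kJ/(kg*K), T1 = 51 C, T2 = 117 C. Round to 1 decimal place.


Q = m_dot * Cp * (T2 - T1)
Q = 160 * 3.7 * (117 - 51)
Q = 160 * 3.7 * 66
Q = 39072.0 kJ/hr


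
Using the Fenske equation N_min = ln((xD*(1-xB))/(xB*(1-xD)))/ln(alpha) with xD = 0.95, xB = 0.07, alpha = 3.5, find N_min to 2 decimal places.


N_min = ln((xD*(1-xB))/(xB*(1-xD))) / ln(alpha)
Numerator inside ln: 0.8835 / 0.0035 = 252.428571
ln(252.428571) = 5.531128
ln(alpha) = ln(3.5) = 1.252763
N_min = 5.531128 / 1.252763 = 4.42


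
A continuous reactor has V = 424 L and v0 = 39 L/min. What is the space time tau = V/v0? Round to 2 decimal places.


tau = V / v0
tau = 424 / 39
tau = 10.87 min


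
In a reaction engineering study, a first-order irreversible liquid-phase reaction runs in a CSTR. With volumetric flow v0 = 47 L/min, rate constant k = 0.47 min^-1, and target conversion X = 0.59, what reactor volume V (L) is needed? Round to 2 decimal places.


V = v0 * X / (k * (1 - X))
V = 47 * 0.59 / (0.47 * (1 - 0.59))
V = 27.73 / (0.47 * 0.41)
V = 27.73 / 0.1927
V = 143.90 L


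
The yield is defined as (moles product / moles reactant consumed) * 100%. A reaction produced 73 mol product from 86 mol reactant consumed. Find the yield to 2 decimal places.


Yield = (moles product / moles consumed) * 100%
Yield = (73 / 86) * 100
Yield = 0.8488 * 100
Yield = 84.88%


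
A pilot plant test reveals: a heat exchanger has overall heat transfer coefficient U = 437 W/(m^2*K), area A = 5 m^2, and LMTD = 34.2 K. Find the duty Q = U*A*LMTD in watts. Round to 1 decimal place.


Q = U * A * LMTD
Q = 437 * 5 * 34.2
Q = 74727.0 W


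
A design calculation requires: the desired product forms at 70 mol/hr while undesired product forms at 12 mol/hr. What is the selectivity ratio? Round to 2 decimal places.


S = desired product rate / undesired product rate
S = 70 / 12
S = 5.83


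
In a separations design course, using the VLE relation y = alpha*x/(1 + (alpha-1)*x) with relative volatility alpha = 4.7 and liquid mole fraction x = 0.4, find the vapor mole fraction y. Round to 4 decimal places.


y = alpha*x / (1 + (alpha-1)*x)
y = 4.7*0.4 / (1 + (4.7-1)*0.4)
y = 1.88 / (1 + 1.48)
y = 1.88 / 2.48
y = 0.7581


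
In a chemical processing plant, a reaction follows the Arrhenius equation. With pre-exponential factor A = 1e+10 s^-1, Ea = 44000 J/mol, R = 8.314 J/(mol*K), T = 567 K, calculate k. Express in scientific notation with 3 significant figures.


k = A * exp(-Ea/(R*T))
k = 1e+10 * exp(-44000 / (8.314 * 567))
k = 1e+10 * exp(-9.333824)
k = 8.84e+05


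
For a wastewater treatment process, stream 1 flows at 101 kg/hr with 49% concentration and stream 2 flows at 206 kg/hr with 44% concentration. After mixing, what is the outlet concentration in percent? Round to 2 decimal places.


Mass balance on solute: F1*x1 + F2*x2 = F3*x3
F3 = F1 + F2 = 101 + 206 = 307 kg/hr
x3 = (F1*x1 + F2*x2)/F3
x3 = (101*0.49 + 206*0.44) / 307
x3 = 45.64%


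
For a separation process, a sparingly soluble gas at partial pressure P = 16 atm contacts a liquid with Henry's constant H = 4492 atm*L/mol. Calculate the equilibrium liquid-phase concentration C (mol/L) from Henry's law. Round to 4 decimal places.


C = P / H
C = 16 / 4492
C = 0.0036 mol/L


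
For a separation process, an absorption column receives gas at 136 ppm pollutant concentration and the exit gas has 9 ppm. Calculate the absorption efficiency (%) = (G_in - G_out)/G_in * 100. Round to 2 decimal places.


Efficiency = (G_in - G_out) / G_in * 100%
Efficiency = (136 - 9) / 136 * 100
Efficiency = 127 / 136 * 100
Efficiency = 93.38%


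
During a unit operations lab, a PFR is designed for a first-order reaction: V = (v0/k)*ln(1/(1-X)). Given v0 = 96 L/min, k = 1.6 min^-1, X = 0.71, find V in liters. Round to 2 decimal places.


V = (v0/k) * ln(1/(1-X))
V = (96/1.6) * ln(1/(1-0.71))
V = 60.0 * ln(3.448276)
V = 60.0 * 1.237874
V = 74.27 L


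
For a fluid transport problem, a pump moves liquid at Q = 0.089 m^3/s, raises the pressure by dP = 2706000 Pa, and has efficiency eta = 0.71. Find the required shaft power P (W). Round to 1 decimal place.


P = Q * dP / eta
P = 0.089 * 2706000 / 0.71
P = 240834.0 / 0.71
P = 339202.8 W


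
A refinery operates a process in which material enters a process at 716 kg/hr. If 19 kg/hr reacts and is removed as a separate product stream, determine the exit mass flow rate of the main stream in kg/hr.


Steady-state mass balance on the main outlet: F_out = F_in - F_removed
F_out = 716 - 19
F_out = 697 kg/hr


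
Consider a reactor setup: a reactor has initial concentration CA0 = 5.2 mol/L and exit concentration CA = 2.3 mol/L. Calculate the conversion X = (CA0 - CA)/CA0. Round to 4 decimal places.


X = (CA0 - CA) / CA0
X = (5.2 - 2.3) / 5.2
X = 2.9 / 5.2
X = 0.5577


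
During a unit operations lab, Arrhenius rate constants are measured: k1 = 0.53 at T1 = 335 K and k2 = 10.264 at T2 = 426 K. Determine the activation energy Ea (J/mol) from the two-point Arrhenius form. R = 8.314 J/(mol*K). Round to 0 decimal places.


Ea = R * ln(k2/k1) / (1/T1 - 1/T2)
ln(k2/k1) = ln(10.264/0.53) = 2.9635209
1/T1 - 1/T2 = 1/335 - 1/426 = 0.000637656786
Ea = 8.314 * 2.9635209 / 0.000637656786
Ea = 38639 J/mol


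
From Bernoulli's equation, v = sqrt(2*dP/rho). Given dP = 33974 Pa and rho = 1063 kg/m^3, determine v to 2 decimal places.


v = sqrt(2*dP/rho)
v = sqrt(2*33974/1063)
v = sqrt(63.920978)
v = 8.00 m/s


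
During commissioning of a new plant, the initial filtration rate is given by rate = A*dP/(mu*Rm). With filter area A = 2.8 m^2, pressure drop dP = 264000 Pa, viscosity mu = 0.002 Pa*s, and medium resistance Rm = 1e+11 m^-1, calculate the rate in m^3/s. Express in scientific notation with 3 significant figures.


rate = A * dP / (mu * Rm)
rate = 2.8 * 264000 / (0.002 * 1e+11)
rate = 739200.0 / 2.000e+08
rate = 3.70e-03 m^3/s


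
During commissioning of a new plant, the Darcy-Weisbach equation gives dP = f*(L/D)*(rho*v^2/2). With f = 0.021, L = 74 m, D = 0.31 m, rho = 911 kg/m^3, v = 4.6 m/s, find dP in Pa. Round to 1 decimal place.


dP = f * (L/D) * (rho*v^2/2)
dP = 0.021 * (74/0.31) * (911*4.6^2/2)
L/D = 238.70967742
rho*v^2/2 = 911*21.16/2 = 9638.38
dP = 0.021 * 238.70967742 * 9638.38
dP = 48316.3 Pa


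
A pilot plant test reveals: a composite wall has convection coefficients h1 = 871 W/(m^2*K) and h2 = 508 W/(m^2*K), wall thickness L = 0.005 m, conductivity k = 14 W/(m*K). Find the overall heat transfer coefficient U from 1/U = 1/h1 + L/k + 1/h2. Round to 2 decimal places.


1/U = 1/h1 + L/k + 1/h2
1/U = 1/871 + 0.005/14 + 1/508
1/U = 0.0011481056 + 0.0003571429 + 0.0019685039
1/U = 0.0034737524
U = 287.87 W/(m^2*K)


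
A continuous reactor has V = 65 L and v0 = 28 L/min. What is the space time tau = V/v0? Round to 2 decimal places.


tau = V / v0
tau = 65 / 28
tau = 2.32 min


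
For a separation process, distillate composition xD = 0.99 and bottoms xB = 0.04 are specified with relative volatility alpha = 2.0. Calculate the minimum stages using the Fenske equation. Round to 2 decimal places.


N_min = ln((xD*(1-xB))/(xB*(1-xD))) / ln(alpha)
Numerator inside ln: 0.9504 / 0.0004 = 2376.0
ln(2376.0) = 7.773174
ln(alpha) = ln(2.0) = 0.693147
N_min = 7.773174 / 0.693147 = 11.21


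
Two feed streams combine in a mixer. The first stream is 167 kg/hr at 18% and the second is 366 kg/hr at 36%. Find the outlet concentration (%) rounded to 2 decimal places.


Mass balance on solute: F1*x1 + F2*x2 = F3*x3
F3 = F1 + F2 = 167 + 366 = 533 kg/hr
x3 = (F1*x1 + F2*x2)/F3
x3 = (167*0.18 + 366*0.36) / 533
x3 = 30.36%


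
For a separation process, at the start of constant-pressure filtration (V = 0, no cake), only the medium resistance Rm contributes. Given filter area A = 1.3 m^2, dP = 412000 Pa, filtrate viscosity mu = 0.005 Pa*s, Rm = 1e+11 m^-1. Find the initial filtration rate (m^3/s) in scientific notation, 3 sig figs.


rate = A * dP / (mu * Rm)
rate = 1.3 * 412000 / (0.005 * 1e+11)
rate = 535600.0 / 5.000e+08
rate = 1.07e-03 m^3/s


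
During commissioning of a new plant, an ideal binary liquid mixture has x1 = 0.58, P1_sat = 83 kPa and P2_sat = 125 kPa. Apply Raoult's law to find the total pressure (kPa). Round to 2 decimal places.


P = x1*P1_sat + x2*P2_sat
x2 = 1 - x1 = 1 - 0.58 = 0.42
P = 0.58*83 + 0.42*125
P = 48.14 + 52.5
P = 100.64 kPa


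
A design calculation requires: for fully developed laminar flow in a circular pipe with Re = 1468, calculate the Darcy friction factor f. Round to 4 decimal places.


f = 64 / Re
f = 64 / 1468
f = 0.0436


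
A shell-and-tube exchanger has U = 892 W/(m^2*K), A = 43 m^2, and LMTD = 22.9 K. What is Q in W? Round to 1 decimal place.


Q = U * A * LMTD
Q = 892 * 43 * 22.9
Q = 878352.4 W


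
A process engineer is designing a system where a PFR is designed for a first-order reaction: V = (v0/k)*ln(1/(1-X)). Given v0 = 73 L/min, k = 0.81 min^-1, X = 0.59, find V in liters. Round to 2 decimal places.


V = (v0/k) * ln(1/(1-X))
V = (73/0.81) * ln(1/(1-0.59))
V = 90.123457 * ln(2.439024)
V = 90.123457 * 0.891598
V = 80.35 L


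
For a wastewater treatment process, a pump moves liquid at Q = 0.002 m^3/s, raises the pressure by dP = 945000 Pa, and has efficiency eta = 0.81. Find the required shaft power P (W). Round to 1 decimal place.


P = Q * dP / eta
P = 0.002 * 945000 / 0.81
P = 1890.0 / 0.81
P = 2333.3 W


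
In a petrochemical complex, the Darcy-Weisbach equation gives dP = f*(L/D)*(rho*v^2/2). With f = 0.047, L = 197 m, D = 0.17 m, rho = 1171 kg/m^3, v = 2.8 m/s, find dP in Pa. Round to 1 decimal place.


dP = f * (L/D) * (rho*v^2/2)
dP = 0.047 * (197/0.17) * (1171*2.8^2/2)
L/D = 1158.82352941
rho*v^2/2 = 1171*7.84/2 = 4590.32
dP = 0.047 * 1158.82352941 * 4590.32
dP = 250010.4 Pa


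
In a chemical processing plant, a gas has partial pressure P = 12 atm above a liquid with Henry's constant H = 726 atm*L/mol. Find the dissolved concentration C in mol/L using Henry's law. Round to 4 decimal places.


C = P / H
C = 12 / 726
C = 0.0165 mol/L


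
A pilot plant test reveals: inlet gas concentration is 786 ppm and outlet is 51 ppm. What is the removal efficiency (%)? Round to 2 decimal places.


Efficiency = (G_in - G_out) / G_in * 100%
Efficiency = (786 - 51) / 786 * 100
Efficiency = 735 / 786 * 100
Efficiency = 93.51%


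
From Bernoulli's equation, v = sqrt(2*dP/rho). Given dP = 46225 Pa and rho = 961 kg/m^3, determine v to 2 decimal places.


v = sqrt(2*dP/rho)
v = sqrt(2*46225/961)
v = sqrt(96.201873)
v = 9.81 m/s


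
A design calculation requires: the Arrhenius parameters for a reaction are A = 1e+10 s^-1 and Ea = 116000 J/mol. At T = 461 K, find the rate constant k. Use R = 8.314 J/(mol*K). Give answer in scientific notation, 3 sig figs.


k = A * exp(-Ea/(R*T))
k = 1e+10 * exp(-116000 / (8.314 * 461))
k = 1e+10 * exp(-30.265444)
k = 7.18e-04


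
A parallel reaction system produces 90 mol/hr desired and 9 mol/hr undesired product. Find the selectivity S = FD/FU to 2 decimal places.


S = desired product rate / undesired product rate
S = 90 / 9
S = 10.00


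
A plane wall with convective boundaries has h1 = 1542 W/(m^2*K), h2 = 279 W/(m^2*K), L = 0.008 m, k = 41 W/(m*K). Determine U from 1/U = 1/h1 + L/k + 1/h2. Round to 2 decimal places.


1/U = 1/h1 + L/k + 1/h2
1/U = 1/1542 + 0.008/41 + 1/279
1/U = 0.0006485084 + 0.000195122 + 0.0035842294
1/U = 0.0044278598
U = 225.84 W/(m^2*K)


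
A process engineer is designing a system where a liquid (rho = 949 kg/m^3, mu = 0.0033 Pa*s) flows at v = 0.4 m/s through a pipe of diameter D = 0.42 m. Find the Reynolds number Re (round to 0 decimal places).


Re = rho * v * D / mu
Re = 949 * 0.4 * 0.42 / 0.0033
Re = 159.432 / 0.0033
Re = 48313


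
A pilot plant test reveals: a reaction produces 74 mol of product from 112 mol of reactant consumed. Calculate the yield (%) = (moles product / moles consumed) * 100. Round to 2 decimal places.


Yield = (moles product / moles consumed) * 100%
Yield = (74 / 112) * 100
Yield = 0.6607 * 100
Yield = 66.07%


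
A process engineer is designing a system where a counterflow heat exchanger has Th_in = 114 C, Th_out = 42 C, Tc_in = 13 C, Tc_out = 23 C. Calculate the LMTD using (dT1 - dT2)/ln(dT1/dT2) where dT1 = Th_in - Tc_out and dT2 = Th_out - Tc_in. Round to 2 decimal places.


dT1 = Th_in - Tc_out = 114 - 23 = 91
dT2 = Th_out - Tc_in = 42 - 13 = 29
LMTD = (dT1 - dT2) / ln(dT1/dT2)
LMTD = (91 - 29) / ln(91/29)
LMTD = 54.22 K


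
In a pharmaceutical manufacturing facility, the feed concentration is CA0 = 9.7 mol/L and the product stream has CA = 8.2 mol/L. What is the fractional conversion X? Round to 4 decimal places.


X = (CA0 - CA) / CA0
X = (9.7 - 8.2) / 9.7
X = 1.5 / 9.7
X = 0.1546


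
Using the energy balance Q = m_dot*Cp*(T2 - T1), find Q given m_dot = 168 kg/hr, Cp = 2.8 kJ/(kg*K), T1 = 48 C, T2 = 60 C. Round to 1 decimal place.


Q = m_dot * Cp * (T2 - T1)
Q = 168 * 2.8 * (60 - 48)
Q = 168 * 2.8 * 12
Q = 5644.8 kJ/hr


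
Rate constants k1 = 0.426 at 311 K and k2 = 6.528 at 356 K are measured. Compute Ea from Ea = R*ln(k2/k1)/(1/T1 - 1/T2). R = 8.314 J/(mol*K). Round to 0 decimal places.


Ea = R * ln(k2/k1) / (1/T1 - 1/T2)
ln(k2/k1) = ln(6.528/0.426) = 2.7294166
1/T1 - 1/T2 = 1/311 - 1/356 = 0.00040644532
Ea = 8.314 * 2.7294166 / 0.00040644532
Ea = 55831 J/mol


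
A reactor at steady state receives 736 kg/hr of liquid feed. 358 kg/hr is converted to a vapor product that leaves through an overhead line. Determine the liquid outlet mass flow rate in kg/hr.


Steady-state mass balance on the main outlet: F_out = F_in - F_removed
F_out = 736 - 358
F_out = 378 kg/hr


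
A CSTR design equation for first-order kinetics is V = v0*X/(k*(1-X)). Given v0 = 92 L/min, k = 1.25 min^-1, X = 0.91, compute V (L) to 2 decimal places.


V = v0 * X / (k * (1 - X))
V = 92 * 0.91 / (1.25 * (1 - 0.91))
V = 83.72 / (1.25 * 0.09)
V = 83.72 / 0.1125
V = 744.18 L


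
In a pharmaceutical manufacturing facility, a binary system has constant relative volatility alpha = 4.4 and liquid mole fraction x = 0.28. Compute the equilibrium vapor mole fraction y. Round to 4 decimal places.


y = alpha*x / (1 + (alpha-1)*x)
y = 4.4*0.28 / (1 + (4.4-1)*0.28)
y = 1.232 / (1 + 0.952)
y = 1.232 / 1.952
y = 0.6311


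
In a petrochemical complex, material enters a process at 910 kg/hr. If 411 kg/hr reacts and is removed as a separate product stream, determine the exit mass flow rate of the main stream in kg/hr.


Steady-state mass balance on the main outlet: F_out = F_in - F_removed
F_out = 910 - 411
F_out = 499 kg/hr


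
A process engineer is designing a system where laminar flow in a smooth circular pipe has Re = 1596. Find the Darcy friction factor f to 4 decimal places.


f = 64 / Re
f = 64 / 1596
f = 0.0401


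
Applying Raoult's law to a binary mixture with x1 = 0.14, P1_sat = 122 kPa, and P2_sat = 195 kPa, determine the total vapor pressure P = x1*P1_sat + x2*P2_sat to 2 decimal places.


P = x1*P1_sat + x2*P2_sat
x2 = 1 - x1 = 1 - 0.14 = 0.86
P = 0.14*122 + 0.86*195
P = 17.08 + 167.7
P = 184.78 kPa


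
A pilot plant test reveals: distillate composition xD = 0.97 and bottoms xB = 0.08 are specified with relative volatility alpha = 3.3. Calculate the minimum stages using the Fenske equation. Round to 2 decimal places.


N_min = ln((xD*(1-xB))/(xB*(1-xD))) / ln(alpha)
Numerator inside ln: 0.8924 / 0.0024 = 371.833333
ln(371.833333) = 5.918446
ln(alpha) = ln(3.3) = 1.193922
N_min = 5.918446 / 1.193922 = 4.96


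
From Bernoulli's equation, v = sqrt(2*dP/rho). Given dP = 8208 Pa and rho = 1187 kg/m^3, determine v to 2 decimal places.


v = sqrt(2*dP/rho)
v = sqrt(2*8208/1187)
v = sqrt(13.829823)
v = 3.72 m/s


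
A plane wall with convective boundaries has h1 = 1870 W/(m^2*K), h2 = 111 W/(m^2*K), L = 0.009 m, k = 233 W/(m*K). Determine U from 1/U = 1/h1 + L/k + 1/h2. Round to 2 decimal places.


1/U = 1/h1 + L/k + 1/h2
1/U = 1/1870 + 0.009/233 + 1/111
1/U = 0.0005347594 + 3.86266e-05 + 0.009009009
1/U = 0.009582395
U = 104.36 W/(m^2*K)


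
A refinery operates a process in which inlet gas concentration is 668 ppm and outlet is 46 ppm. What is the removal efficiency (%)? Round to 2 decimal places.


Efficiency = (G_in - G_out) / G_in * 100%
Efficiency = (668 - 46) / 668 * 100
Efficiency = 622 / 668 * 100
Efficiency = 93.11%


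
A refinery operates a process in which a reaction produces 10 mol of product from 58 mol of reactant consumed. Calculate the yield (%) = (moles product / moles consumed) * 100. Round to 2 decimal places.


Yield = (moles product / moles consumed) * 100%
Yield = (10 / 58) * 100
Yield = 0.1724 * 100
Yield = 17.24%


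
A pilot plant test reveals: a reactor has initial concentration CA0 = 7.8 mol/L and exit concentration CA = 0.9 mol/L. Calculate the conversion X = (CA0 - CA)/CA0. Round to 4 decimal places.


X = (CA0 - CA) / CA0
X = (7.8 - 0.9) / 7.8
X = 6.9 / 7.8
X = 0.8846


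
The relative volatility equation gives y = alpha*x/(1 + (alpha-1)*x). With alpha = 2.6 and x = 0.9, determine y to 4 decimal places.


y = alpha*x / (1 + (alpha-1)*x)
y = 2.6*0.9 / (1 + (2.6-1)*0.9)
y = 2.34 / (1 + 1.44)
y = 2.34 / 2.44
y = 0.9590


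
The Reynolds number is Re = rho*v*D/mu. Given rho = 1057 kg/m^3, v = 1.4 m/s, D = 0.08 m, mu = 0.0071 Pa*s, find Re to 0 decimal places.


Re = rho * v * D / mu
Re = 1057 * 1.4 * 0.08 / 0.0071
Re = 118.384 / 0.0071
Re = 16674


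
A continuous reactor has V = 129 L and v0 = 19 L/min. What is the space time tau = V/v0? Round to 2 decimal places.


tau = V / v0
tau = 129 / 19
tau = 6.79 min


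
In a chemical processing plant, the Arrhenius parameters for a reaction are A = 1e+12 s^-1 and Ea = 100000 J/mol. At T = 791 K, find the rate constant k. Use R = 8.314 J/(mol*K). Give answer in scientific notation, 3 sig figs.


k = A * exp(-Ea/(R*T))
k = 1e+12 * exp(-100000 / (8.314 * 791))
k = 1e+12 * exp(-15.205948)
k = 2.49e+05


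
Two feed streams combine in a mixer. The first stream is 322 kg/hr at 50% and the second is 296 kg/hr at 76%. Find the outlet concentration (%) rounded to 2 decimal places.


Mass balance on solute: F1*x1 + F2*x2 = F3*x3
F3 = F1 + F2 = 322 + 296 = 618 kg/hr
x3 = (F1*x1 + F2*x2)/F3
x3 = (322*0.5 + 296*0.76) / 618
x3 = 62.45%


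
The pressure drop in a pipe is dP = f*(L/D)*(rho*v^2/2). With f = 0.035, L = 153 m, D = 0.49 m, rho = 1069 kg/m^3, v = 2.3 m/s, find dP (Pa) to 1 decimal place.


dP = f * (L/D) * (rho*v^2/2)
dP = 0.035 * (153/0.49) * (1069*2.3^2/2)
L/D = 312.24489796
rho*v^2/2 = 1069*5.29/2 = 2827.505
dP = 0.035 * 312.24489796 * 2827.505
dP = 30900.6 Pa


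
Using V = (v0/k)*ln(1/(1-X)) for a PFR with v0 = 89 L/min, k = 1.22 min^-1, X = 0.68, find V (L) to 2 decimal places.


V = (v0/k) * ln(1/(1-X))
V = (89/1.22) * ln(1/(1-0.68))
V = 72.95082 * ln(3.125)
V = 72.95082 * 1.139434
V = 83.12 L


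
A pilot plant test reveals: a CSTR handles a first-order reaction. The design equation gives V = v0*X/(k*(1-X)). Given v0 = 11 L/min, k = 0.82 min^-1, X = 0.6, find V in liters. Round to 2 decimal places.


V = v0 * X / (k * (1 - X))
V = 11 * 0.6 / (0.82 * (1 - 0.6))
V = 6.6 / (0.82 * 0.4)
V = 6.6 / 0.328
V = 20.12 L


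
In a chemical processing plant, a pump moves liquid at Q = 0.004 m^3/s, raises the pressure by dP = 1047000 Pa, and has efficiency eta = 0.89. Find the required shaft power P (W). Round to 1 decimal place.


P = Q * dP / eta
P = 0.004 * 1047000 / 0.89
P = 4188.0 / 0.89
P = 4705.6 W


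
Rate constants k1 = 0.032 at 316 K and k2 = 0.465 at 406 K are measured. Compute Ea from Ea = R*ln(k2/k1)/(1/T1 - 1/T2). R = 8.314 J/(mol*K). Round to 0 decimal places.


Ea = R * ln(k2/k1) / (1/T1 - 1/T2)
ln(k2/k1) = ln(0.465/0.032) = 2.6763015
1/T1 - 1/T2 = 1/316 - 1/406 = 0.000701502775
Ea = 8.314 * 2.6763015 / 0.000701502775
Ea = 31719 J/mol


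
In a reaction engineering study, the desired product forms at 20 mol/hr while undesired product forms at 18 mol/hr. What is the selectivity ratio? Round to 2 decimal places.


S = desired product rate / undesired product rate
S = 20 / 18
S = 1.11


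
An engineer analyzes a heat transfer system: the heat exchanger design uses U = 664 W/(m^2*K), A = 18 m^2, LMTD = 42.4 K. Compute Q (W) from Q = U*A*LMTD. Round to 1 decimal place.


Q = U * A * LMTD
Q = 664 * 18 * 42.4
Q = 506764.8 W


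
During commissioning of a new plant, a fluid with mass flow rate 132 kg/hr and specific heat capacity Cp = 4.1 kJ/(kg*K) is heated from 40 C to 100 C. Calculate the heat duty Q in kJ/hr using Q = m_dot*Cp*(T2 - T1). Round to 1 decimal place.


Q = m_dot * Cp * (T2 - T1)
Q = 132 * 4.1 * (100 - 40)
Q = 132 * 4.1 * 60
Q = 32472.0 kJ/hr


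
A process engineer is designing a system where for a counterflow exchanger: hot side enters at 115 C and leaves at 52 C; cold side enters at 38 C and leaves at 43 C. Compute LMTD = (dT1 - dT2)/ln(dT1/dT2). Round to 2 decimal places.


dT1 = Th_in - Tc_out = 115 - 43 = 72
dT2 = Th_out - Tc_in = 52 - 38 = 14
LMTD = (dT1 - dT2) / ln(dT1/dT2)
LMTD = (72 - 14) / ln(72/14)
LMTD = 35.42 K


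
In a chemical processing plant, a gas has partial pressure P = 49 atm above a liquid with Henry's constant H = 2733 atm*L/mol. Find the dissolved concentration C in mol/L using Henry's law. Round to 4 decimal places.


C = P / H
C = 49 / 2733
C = 0.0179 mol/L


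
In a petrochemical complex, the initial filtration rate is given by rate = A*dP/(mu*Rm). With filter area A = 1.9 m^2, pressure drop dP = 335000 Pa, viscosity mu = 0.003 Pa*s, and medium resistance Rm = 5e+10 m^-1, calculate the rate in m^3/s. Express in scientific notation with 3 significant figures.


rate = A * dP / (mu * Rm)
rate = 1.9 * 335000 / (0.003 * 5e+10)
rate = 636500.0 / 1.500e+08
rate = 4.24e-03 m^3/s


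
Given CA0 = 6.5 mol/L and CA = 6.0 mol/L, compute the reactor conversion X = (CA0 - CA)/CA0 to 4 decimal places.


X = (CA0 - CA) / CA0
X = (6.5 - 6.0) / 6.5
X = 0.5 / 6.5
X = 0.0769


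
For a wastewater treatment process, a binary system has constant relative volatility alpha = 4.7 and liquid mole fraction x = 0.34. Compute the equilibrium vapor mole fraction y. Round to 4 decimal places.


y = alpha*x / (1 + (alpha-1)*x)
y = 4.7*0.34 / (1 + (4.7-1)*0.34)
y = 1.598 / (1 + 1.258)
y = 1.598 / 2.258
y = 0.7077


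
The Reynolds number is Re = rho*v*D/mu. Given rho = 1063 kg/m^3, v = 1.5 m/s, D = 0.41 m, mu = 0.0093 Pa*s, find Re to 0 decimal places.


Re = rho * v * D / mu
Re = 1063 * 1.5 * 0.41 / 0.0093
Re = 653.745 / 0.0093
Re = 70295


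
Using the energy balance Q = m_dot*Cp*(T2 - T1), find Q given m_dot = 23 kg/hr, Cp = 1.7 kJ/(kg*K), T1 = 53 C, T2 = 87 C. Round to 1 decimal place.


Q = m_dot * Cp * (T2 - T1)
Q = 23 * 1.7 * (87 - 53)
Q = 23 * 1.7 * 34
Q = 1329.4 kJ/hr


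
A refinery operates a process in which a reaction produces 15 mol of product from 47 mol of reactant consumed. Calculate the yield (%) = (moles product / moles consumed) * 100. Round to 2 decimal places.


Yield = (moles product / moles consumed) * 100%
Yield = (15 / 47) * 100
Yield = 0.3191 * 100
Yield = 31.91%


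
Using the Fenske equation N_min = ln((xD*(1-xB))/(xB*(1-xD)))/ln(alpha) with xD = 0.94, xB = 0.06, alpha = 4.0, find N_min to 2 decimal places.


N_min = ln((xD*(1-xB))/(xB*(1-xD))) / ln(alpha)
Numerator inside ln: 0.8836 / 0.0036 = 245.444444
ln(245.444444) = 5.503071
ln(alpha) = ln(4.0) = 1.386294
N_min = 5.503071 / 1.386294 = 3.97


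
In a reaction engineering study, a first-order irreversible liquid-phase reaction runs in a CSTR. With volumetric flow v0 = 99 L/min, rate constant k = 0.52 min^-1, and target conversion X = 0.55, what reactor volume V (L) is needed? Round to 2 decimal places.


V = v0 * X / (k * (1 - X))
V = 99 * 0.55 / (0.52 * (1 - 0.55))
V = 54.45 / (0.52 * 0.45)
V = 54.45 / 0.234
V = 232.69 L


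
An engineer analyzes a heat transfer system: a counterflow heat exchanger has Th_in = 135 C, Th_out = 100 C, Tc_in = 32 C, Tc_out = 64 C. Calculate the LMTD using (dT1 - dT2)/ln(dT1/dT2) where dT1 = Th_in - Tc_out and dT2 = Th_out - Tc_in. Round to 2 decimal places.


dT1 = Th_in - Tc_out = 135 - 64 = 71
dT2 = Th_out - Tc_in = 100 - 32 = 68
LMTD = (dT1 - dT2) / ln(dT1/dT2)
LMTD = (71 - 68) / ln(71/68)
LMTD = 69.49 K


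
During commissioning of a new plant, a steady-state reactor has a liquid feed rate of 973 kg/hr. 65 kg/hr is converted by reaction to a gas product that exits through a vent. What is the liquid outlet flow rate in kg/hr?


Steady-state mass balance on the main outlet: F_out = F_in - F_removed
F_out = 973 - 65
F_out = 908 kg/hr


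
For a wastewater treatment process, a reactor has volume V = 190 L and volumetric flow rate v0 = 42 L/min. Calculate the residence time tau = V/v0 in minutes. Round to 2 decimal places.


tau = V / v0
tau = 190 / 42
tau = 4.52 min


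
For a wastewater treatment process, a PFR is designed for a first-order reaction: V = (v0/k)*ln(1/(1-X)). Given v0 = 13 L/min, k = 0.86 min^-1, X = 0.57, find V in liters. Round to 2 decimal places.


V = (v0/k) * ln(1/(1-X))
V = (13/0.86) * ln(1/(1-0.57))
V = 15.116279 * ln(2.325581)
V = 15.116279 * 0.84397
V = 12.76 L


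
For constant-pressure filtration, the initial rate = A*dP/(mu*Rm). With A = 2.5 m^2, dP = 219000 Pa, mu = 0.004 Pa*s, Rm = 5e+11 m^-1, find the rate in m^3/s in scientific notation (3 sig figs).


rate = A * dP / (mu * Rm)
rate = 2.5 * 219000 / (0.004 * 5e+11)
rate = 547500.0 / 2.000e+09
rate = 2.74e-04 m^3/s


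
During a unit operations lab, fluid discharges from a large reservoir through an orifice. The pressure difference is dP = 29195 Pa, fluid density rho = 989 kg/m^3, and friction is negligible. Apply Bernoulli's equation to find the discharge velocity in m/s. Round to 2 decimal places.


v = sqrt(2*dP/rho)
v = sqrt(2*29195/989)
v = sqrt(59.039434)
v = 7.68 m/s


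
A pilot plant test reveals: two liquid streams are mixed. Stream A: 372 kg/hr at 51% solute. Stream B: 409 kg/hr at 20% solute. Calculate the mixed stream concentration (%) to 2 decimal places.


Mass balance on solute: F1*x1 + F2*x2 = F3*x3
F3 = F1 + F2 = 372 + 409 = 781 kg/hr
x3 = (F1*x1 + F2*x2)/F3
x3 = (372*0.51 + 409*0.2) / 781
x3 = 34.77%


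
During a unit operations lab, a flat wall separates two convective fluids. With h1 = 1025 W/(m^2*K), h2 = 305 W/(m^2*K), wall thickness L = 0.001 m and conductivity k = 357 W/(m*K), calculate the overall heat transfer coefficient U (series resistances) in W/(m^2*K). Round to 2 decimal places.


1/U = 1/h1 + L/k + 1/h2
1/U = 1/1025 + 0.001/357 + 1/305
1/U = 0.0009756098 + 2.8011e-06 + 0.0032786885
1/U = 0.0042570994
U = 234.90 W/(m^2*K)


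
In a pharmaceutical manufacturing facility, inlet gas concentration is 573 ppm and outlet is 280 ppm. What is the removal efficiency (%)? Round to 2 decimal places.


Efficiency = (G_in - G_out) / G_in * 100%
Efficiency = (573 - 280) / 573 * 100
Efficiency = 293 / 573 * 100
Efficiency = 51.13%


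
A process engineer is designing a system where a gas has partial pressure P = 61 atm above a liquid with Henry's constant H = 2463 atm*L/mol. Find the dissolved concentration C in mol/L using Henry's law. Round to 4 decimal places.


C = P / H
C = 61 / 2463
C = 0.0248 mol/L


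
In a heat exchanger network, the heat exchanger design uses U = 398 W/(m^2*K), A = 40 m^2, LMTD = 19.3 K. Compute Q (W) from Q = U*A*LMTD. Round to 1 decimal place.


Q = U * A * LMTD
Q = 398 * 40 * 19.3
Q = 307256.0 W


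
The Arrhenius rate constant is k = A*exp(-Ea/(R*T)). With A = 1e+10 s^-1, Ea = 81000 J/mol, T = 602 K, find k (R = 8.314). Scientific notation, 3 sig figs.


k = A * exp(-Ea/(R*T))
k = 1e+10 * exp(-81000 / (8.314 * 602))
k = 1e+10 * exp(-16.183726)
k = 9.36e+02


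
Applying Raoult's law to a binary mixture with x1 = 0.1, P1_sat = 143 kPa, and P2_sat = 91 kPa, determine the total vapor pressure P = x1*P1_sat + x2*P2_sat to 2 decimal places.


P = x1*P1_sat + x2*P2_sat
x2 = 1 - x1 = 1 - 0.1 = 0.9
P = 0.1*143 + 0.9*91
P = 14.3 + 81.9
P = 96.20 kPa


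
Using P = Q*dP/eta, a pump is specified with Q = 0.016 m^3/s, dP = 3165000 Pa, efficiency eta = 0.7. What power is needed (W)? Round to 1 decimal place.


P = Q * dP / eta
P = 0.016 * 3165000 / 0.7
P = 50640.0 / 0.7
P = 72342.9 W


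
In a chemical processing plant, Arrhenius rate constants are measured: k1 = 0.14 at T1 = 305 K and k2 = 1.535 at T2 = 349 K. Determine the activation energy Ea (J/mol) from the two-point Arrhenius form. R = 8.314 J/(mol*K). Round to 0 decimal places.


Ea = R * ln(k2/k1) / (1/T1 - 1/T2)
ln(k2/k1) = ln(1.535/0.14) = 2.3946432
1/T1 - 1/T2 = 1/305 - 1/349 = 0.000413359012
Ea = 8.314 * 2.3946432 / 0.000413359012
Ea = 48164 J/mol


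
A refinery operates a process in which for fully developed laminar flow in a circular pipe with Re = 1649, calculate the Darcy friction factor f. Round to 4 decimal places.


f = 64 / Re
f = 64 / 1649
f = 0.0388


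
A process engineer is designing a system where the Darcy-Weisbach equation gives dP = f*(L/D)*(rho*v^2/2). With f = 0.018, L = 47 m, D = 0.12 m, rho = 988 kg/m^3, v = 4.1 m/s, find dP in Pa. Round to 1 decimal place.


dP = f * (L/D) * (rho*v^2/2)
dP = 0.018 * (47/0.12) * (988*4.1^2/2)
L/D = 391.66666667
rho*v^2/2 = 988*16.81/2 = 8304.14
dP = 0.018 * 391.66666667 * 8304.14
dP = 58544.2 Pa


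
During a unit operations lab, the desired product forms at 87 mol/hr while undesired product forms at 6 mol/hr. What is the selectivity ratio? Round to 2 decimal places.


S = desired product rate / undesired product rate
S = 87 / 6
S = 14.50


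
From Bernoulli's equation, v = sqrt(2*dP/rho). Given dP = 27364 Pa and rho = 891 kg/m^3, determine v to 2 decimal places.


v = sqrt(2*dP/rho)
v = sqrt(2*27364/891)
v = sqrt(61.42312)
v = 7.84 m/s


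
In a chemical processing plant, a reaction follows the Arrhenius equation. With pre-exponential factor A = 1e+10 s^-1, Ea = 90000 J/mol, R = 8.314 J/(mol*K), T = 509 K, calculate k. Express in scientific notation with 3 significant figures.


k = A * exp(-Ea/(R*T))
k = 1e+10 * exp(-90000 / (8.314 * 509))
k = 1e+10 * exp(-21.267415)
k = 5.80e+00


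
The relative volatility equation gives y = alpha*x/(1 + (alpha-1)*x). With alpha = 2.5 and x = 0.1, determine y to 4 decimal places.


y = alpha*x / (1 + (alpha-1)*x)
y = 2.5*0.1 / (1 + (2.5-1)*0.1)
y = 0.25 / (1 + 0.15)
y = 0.25 / 1.15
y = 0.2174


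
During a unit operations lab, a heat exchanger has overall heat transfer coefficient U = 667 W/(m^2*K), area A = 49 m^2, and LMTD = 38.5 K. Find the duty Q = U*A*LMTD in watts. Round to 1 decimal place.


Q = U * A * LMTD
Q = 667 * 49 * 38.5
Q = 1258295.5 W


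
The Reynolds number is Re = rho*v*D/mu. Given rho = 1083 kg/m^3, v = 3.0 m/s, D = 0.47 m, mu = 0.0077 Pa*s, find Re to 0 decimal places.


Re = rho * v * D / mu
Re = 1083 * 3.0 * 0.47 / 0.0077
Re = 1527.03 / 0.0077
Re = 198316


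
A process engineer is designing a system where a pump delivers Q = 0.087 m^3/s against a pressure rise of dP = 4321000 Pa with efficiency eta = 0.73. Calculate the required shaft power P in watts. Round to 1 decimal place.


P = Q * dP / eta
P = 0.087 * 4321000 / 0.73
P = 375927.0 / 0.73
P = 514968.5 W


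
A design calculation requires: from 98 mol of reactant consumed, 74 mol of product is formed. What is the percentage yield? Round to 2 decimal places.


Yield = (moles product / moles consumed) * 100%
Yield = (74 / 98) * 100
Yield = 0.7551 * 100
Yield = 75.51%


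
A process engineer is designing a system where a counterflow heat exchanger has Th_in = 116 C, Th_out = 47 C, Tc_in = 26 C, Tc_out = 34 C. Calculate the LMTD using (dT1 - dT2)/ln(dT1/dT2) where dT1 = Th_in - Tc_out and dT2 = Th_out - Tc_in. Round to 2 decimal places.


dT1 = Th_in - Tc_out = 116 - 34 = 82
dT2 = Th_out - Tc_in = 47 - 26 = 21
LMTD = (dT1 - dT2) / ln(dT1/dT2)
LMTD = (82 - 21) / ln(82/21)
LMTD = 44.78 K


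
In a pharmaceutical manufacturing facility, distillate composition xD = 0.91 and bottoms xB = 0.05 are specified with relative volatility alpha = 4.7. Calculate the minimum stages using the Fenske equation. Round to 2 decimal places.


N_min = ln((xD*(1-xB))/(xB*(1-xD))) / ln(alpha)
Numerator inside ln: 0.8645 / 0.0045 = 192.111111
ln(192.111111) = 5.258074
ln(alpha) = ln(4.7) = 1.547563
N_min = 5.258074 / 1.547563 = 3.40


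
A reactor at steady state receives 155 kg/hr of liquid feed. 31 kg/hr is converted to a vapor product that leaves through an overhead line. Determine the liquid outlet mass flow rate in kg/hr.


Steady-state mass balance on the main outlet: F_out = F_in - F_removed
F_out = 155 - 31
F_out = 124 kg/hr


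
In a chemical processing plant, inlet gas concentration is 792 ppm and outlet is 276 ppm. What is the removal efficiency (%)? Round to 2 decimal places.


Efficiency = (G_in - G_out) / G_in * 100%
Efficiency = (792 - 276) / 792 * 100
Efficiency = 516 / 792 * 100
Efficiency = 65.15%


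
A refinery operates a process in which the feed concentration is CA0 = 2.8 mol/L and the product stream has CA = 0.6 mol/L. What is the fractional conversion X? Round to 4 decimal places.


X = (CA0 - CA) / CA0
X = (2.8 - 0.6) / 2.8
X = 2.2 / 2.8
X = 0.7857


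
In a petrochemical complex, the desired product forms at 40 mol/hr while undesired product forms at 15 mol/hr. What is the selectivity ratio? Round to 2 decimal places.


S = desired product rate / undesired product rate
S = 40 / 15
S = 2.67


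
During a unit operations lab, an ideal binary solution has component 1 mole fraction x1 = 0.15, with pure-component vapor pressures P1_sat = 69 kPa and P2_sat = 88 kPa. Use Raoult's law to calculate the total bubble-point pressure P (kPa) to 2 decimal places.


P = x1*P1_sat + x2*P2_sat
x2 = 1 - x1 = 1 - 0.15 = 0.85
P = 0.15*69 + 0.85*88
P = 10.35 + 74.8
P = 85.15 kPa
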